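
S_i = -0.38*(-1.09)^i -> [-0.38, 0.41, -0.45, 0.49, -0.54]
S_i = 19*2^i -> [19, 38, 76, 152, 304]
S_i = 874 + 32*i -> [874, 906, 938, 970, 1002]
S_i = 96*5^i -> [96, 480, 2400, 12000, 60000]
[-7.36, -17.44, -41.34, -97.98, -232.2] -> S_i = -7.36*2.37^i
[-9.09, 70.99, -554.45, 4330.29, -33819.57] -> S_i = -9.09*(-7.81)^i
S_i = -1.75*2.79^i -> [-1.75, -4.88, -13.62, -38.01, -106.04]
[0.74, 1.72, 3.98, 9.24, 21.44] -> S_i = 0.74*2.32^i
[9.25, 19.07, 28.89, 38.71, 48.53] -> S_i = 9.25 + 9.82*i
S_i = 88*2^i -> [88, 176, 352, 704, 1408]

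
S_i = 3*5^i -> [3, 15, 75, 375, 1875]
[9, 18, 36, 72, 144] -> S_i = 9*2^i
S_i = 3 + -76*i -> [3, -73, -149, -225, -301]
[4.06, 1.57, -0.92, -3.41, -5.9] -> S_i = 4.06 + -2.49*i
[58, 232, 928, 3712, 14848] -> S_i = 58*4^i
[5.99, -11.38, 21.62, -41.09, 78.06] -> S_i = 5.99*(-1.90)^i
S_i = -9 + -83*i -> [-9, -92, -175, -258, -341]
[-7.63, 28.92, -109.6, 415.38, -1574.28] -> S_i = -7.63*(-3.79)^i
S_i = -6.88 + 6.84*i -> [-6.88, -0.04, 6.8, 13.64, 20.48]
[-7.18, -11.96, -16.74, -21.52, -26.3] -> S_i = -7.18 + -4.78*i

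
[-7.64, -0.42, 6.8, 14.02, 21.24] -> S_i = -7.64 + 7.22*i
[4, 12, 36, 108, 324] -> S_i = 4*3^i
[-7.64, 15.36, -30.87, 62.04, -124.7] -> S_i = -7.64*(-2.01)^i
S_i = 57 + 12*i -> [57, 69, 81, 93, 105]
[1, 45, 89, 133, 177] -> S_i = 1 + 44*i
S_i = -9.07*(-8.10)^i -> [-9.07, 73.47, -595.08, 4820.17, -39043.38]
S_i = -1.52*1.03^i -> [-1.52, -1.57, -1.61, -1.66, -1.71]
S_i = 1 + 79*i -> [1, 80, 159, 238, 317]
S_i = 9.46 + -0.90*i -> [9.46, 8.56, 7.66, 6.76, 5.86]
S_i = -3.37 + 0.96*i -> [-3.37, -2.41, -1.45, -0.49, 0.47]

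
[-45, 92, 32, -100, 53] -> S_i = Random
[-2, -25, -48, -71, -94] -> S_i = -2 + -23*i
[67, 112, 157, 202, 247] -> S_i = 67 + 45*i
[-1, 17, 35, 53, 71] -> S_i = -1 + 18*i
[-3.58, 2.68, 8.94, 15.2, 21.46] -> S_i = -3.58 + 6.26*i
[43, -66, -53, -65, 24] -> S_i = Random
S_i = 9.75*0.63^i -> [9.75, 6.14, 3.87, 2.44, 1.54]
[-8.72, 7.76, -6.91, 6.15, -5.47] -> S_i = -8.72*(-0.89)^i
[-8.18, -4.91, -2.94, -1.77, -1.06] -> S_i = -8.18*0.60^i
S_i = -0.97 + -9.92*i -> [-0.97, -10.89, -20.81, -30.73, -40.65]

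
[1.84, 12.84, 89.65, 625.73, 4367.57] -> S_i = 1.84*6.98^i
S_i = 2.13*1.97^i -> [2.13, 4.2, 8.27, 16.28, 32.08]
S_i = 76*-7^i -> [76, -532, 3724, -26068, 182476]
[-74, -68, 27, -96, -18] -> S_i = Random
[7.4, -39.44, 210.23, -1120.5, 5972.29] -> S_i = 7.40*(-5.33)^i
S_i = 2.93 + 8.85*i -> [2.93, 11.78, 20.63, 29.48, 38.33]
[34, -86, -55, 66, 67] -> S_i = Random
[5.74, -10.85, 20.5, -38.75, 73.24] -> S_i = 5.74*(-1.89)^i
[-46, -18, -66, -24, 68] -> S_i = Random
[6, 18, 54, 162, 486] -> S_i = 6*3^i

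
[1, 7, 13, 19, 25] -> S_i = 1 + 6*i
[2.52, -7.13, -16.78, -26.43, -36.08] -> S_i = 2.52 + -9.65*i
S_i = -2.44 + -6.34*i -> [-2.44, -8.78, -15.12, -21.46, -27.8]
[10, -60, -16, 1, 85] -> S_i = Random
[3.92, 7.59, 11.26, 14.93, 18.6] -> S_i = 3.92 + 3.67*i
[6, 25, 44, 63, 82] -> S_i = 6 + 19*i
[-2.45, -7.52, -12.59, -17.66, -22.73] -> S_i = -2.45 + -5.07*i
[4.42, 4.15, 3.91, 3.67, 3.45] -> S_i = 4.42*0.94^i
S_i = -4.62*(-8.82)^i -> [-4.62, 40.75, -359.4, 3169.92, -27958.66]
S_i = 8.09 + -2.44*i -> [8.09, 5.65, 3.21, 0.77, -1.67]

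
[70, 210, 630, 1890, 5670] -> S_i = 70*3^i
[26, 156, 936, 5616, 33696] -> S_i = 26*6^i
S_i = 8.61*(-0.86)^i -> [8.61, -7.4, 6.37, -5.48, 4.71]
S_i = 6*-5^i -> [6, -30, 150, -750, 3750]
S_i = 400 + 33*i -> [400, 433, 466, 499, 532]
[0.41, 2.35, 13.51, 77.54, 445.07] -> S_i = 0.41*5.74^i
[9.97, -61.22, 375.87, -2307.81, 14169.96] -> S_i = 9.97*(-6.14)^i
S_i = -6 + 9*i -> [-6, 3, 12, 21, 30]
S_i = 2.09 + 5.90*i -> [2.09, 7.99, 13.89, 19.79, 25.69]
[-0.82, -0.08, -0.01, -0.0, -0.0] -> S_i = -0.82*0.10^i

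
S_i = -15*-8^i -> [-15, 120, -960, 7680, -61440]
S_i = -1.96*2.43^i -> [-1.96, -4.76, -11.57, -28.12, -68.34]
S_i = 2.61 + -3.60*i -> [2.61, -0.99, -4.59, -8.19, -11.79]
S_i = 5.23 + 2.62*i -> [5.23, 7.85, 10.47, 13.09, 15.71]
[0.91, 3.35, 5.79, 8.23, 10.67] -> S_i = 0.91 + 2.44*i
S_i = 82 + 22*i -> [82, 104, 126, 148, 170]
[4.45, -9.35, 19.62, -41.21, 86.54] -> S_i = 4.45*(-2.10)^i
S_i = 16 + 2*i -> [16, 18, 20, 22, 24]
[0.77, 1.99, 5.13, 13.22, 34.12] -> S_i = 0.77*2.58^i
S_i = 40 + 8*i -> [40, 48, 56, 64, 72]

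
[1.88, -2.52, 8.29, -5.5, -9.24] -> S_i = Random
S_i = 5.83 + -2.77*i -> [5.83, 3.06, 0.29, -2.48, -5.25]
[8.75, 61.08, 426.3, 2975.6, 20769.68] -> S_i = 8.75*6.98^i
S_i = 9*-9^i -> [9, -81, 729, -6561, 59049]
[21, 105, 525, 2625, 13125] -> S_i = 21*5^i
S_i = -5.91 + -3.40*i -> [-5.91, -9.31, -12.71, -16.11, -19.51]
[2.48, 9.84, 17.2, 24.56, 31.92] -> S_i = 2.48 + 7.36*i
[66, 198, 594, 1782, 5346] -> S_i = 66*3^i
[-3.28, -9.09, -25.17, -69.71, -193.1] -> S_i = -3.28*2.77^i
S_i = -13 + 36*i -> [-13, 23, 59, 95, 131]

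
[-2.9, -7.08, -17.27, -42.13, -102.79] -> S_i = -2.90*2.44^i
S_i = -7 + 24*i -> [-7, 17, 41, 65, 89]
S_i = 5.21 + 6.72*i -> [5.21, 11.93, 18.65, 25.37, 32.09]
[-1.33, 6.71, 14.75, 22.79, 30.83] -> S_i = -1.33 + 8.04*i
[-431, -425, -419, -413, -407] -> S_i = -431 + 6*i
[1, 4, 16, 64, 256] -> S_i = 1*4^i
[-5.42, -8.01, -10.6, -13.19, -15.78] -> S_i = -5.42 + -2.59*i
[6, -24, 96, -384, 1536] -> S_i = 6*-4^i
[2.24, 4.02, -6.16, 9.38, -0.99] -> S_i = Random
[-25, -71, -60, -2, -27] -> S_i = Random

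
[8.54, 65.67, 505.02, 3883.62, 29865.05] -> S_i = 8.54*7.69^i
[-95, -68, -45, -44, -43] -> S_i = Random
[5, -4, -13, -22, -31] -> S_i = 5 + -9*i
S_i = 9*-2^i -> [9, -18, 36, -72, 144]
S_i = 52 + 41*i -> [52, 93, 134, 175, 216]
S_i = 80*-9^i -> [80, -720, 6480, -58320, 524880]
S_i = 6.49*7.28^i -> [6.49, 47.25, 343.96, 2504.03, 18229.31]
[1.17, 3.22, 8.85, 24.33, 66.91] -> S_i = 1.17*2.75^i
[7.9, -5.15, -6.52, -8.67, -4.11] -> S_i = Random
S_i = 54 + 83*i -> [54, 137, 220, 303, 386]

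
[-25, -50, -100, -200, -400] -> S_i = -25*2^i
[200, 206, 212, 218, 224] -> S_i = 200 + 6*i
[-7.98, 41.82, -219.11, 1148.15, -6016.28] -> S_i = -7.98*(-5.24)^i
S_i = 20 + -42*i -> [20, -22, -64, -106, -148]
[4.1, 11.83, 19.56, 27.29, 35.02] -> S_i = 4.10 + 7.73*i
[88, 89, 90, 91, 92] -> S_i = 88 + 1*i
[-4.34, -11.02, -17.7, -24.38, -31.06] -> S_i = -4.34 + -6.68*i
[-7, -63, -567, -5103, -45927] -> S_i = -7*9^i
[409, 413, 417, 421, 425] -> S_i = 409 + 4*i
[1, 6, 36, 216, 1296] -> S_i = 1*6^i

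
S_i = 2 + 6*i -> [2, 8, 14, 20, 26]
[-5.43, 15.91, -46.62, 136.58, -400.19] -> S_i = -5.43*(-2.93)^i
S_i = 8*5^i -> [8, 40, 200, 1000, 5000]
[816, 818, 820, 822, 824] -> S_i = 816 + 2*i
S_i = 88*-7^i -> [88, -616, 4312, -30184, 211288]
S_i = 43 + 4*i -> [43, 47, 51, 55, 59]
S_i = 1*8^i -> [1, 8, 64, 512, 4096]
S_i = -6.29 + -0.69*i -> [-6.29, -6.98, -7.67, -8.36, -9.05]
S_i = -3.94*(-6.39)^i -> [-3.94, 25.18, -160.88, 1028.01, -6569.01]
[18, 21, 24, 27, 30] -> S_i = 18 + 3*i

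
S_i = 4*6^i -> [4, 24, 144, 864, 5184]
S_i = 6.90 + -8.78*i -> [6.9, -1.88, -10.66, -19.44, -28.22]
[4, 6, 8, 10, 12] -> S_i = 4 + 2*i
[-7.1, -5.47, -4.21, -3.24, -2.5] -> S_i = -7.10*0.77^i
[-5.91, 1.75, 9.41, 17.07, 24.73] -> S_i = -5.91 + 7.66*i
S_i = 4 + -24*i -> [4, -20, -44, -68, -92]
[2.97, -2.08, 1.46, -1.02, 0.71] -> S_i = 2.97*(-0.70)^i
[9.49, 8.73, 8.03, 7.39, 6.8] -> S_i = 9.49*0.92^i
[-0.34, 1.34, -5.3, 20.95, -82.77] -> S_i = -0.34*(-3.95)^i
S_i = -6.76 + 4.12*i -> [-6.76, -2.64, 1.48, 5.6, 9.72]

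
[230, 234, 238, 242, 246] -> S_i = 230 + 4*i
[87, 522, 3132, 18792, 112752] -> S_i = 87*6^i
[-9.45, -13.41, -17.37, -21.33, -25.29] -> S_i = -9.45 + -3.96*i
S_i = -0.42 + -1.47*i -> [-0.42, -1.89, -3.36, -4.83, -6.3]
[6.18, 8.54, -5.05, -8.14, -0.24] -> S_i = Random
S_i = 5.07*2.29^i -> [5.07, 11.61, 26.59, 60.89, 139.43]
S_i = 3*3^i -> [3, 9, 27, 81, 243]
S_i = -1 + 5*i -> [-1, 4, 9, 14, 19]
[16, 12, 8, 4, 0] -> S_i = 16 + -4*i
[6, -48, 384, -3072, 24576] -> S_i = 6*-8^i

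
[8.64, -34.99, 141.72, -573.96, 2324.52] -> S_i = 8.64*(-4.05)^i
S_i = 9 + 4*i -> [9, 13, 17, 21, 25]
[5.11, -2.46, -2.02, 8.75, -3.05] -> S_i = Random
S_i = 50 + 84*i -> [50, 134, 218, 302, 386]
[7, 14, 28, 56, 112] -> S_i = 7*2^i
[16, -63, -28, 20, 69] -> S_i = Random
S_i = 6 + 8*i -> [6, 14, 22, 30, 38]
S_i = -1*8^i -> [-1, -8, -64, -512, -4096]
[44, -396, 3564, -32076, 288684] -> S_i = 44*-9^i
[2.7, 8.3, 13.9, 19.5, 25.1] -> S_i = 2.70 + 5.60*i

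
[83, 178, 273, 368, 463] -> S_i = 83 + 95*i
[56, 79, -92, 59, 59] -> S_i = Random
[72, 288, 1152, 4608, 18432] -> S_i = 72*4^i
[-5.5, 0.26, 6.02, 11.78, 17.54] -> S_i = -5.50 + 5.76*i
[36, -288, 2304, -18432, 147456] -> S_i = 36*-8^i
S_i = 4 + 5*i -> [4, 9, 14, 19, 24]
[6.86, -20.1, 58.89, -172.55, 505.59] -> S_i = 6.86*(-2.93)^i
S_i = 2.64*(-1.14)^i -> [2.64, -3.01, 3.43, -3.91, 4.46]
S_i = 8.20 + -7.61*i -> [8.2, 0.59, -7.02, -14.63, -22.24]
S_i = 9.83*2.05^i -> [9.83, 20.15, 41.31, 84.69, 173.61]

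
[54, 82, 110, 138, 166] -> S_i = 54 + 28*i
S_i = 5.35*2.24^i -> [5.35, 11.98, 26.84, 60.13, 134.69]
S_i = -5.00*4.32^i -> [-5.0, -21.6, -93.31, -403.11, -1741.43]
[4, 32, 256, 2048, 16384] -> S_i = 4*8^i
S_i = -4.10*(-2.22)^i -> [-4.1, 9.1, -20.21, 44.86, -99.59]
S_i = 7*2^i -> [7, 14, 28, 56, 112]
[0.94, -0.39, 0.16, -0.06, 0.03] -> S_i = 0.94*(-0.41)^i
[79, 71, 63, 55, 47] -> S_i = 79 + -8*i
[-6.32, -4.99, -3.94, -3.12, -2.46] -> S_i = -6.32*0.79^i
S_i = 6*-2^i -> [6, -12, 24, -48, 96]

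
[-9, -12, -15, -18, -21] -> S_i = -9 + -3*i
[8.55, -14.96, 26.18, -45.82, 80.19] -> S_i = 8.55*(-1.75)^i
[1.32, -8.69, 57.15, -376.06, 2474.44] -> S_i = 1.32*(-6.58)^i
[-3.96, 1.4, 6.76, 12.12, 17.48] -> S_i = -3.96 + 5.36*i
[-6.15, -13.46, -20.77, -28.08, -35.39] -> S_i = -6.15 + -7.31*i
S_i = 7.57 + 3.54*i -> [7.57, 11.11, 14.65, 18.19, 21.73]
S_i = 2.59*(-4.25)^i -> [2.59, -11.01, 46.78, -198.82, 845.0]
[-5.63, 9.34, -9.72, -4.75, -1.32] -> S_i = Random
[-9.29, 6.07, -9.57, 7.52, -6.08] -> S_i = Random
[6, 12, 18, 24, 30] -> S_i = 6 + 6*i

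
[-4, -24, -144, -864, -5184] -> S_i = -4*6^i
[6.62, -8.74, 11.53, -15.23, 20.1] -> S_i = 6.62*(-1.32)^i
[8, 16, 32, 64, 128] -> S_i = 8*2^i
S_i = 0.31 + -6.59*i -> [0.31, -6.28, -12.87, -19.46, -26.05]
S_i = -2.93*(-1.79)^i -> [-2.93, 5.24, -9.39, 16.8, -30.08]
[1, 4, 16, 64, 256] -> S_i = 1*4^i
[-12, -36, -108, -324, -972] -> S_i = -12*3^i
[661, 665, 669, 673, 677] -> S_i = 661 + 4*i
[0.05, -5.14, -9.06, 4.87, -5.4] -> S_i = Random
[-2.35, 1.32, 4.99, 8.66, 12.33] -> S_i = -2.35 + 3.67*i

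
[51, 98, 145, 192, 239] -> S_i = 51 + 47*i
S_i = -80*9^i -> [-80, -720, -6480, -58320, -524880]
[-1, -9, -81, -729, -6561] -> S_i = -1*9^i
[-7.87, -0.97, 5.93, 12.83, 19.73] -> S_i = -7.87 + 6.90*i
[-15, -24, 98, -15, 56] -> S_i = Random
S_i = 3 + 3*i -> [3, 6, 9, 12, 15]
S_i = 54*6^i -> [54, 324, 1944, 11664, 69984]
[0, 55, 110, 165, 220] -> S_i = 0 + 55*i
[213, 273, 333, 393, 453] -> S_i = 213 + 60*i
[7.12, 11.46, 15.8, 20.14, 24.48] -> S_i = 7.12 + 4.34*i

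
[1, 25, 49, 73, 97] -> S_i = 1 + 24*i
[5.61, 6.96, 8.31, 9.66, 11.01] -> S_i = 5.61 + 1.35*i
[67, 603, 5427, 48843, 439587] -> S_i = 67*9^i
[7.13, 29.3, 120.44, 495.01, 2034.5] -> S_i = 7.13*4.11^i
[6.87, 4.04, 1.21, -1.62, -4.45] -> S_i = 6.87 + -2.83*i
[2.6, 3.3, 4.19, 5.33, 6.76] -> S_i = 2.60*1.27^i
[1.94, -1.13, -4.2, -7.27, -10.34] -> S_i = 1.94 + -3.07*i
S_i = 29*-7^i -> [29, -203, 1421, -9947, 69629]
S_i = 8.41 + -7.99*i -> [8.41, 0.42, -7.57, -15.56, -23.55]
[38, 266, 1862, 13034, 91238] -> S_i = 38*7^i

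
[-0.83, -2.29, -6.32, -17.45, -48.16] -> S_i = -0.83*2.76^i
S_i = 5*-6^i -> [5, -30, 180, -1080, 6480]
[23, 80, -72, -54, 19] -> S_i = Random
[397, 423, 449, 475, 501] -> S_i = 397 + 26*i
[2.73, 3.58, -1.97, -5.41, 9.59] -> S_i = Random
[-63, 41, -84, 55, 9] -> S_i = Random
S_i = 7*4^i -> [7, 28, 112, 448, 1792]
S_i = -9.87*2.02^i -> [-9.87, -19.94, -40.27, -81.35, -164.33]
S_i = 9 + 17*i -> [9, 26, 43, 60, 77]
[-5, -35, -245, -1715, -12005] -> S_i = -5*7^i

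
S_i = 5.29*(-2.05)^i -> [5.29, -10.84, 22.23, -45.57, 93.43]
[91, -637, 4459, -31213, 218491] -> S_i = 91*-7^i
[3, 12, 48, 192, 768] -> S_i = 3*4^i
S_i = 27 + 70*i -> [27, 97, 167, 237, 307]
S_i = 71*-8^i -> [71, -568, 4544, -36352, 290816]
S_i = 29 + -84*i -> [29, -55, -139, -223, -307]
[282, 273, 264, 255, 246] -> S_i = 282 + -9*i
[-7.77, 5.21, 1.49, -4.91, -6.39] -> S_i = Random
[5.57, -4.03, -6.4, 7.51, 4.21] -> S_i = Random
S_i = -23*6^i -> [-23, -138, -828, -4968, -29808]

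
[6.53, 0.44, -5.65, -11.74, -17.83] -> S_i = 6.53 + -6.09*i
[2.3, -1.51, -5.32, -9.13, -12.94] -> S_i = 2.30 + -3.81*i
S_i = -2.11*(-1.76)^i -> [-2.11, 3.71, -6.54, 11.5, -20.25]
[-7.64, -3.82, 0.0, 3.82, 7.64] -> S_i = -7.64 + 3.82*i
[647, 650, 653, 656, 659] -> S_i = 647 + 3*i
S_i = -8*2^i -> [-8, -16, -32, -64, -128]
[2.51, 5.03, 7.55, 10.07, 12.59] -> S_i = 2.51 + 2.52*i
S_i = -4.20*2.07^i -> [-4.2, -8.69, -18.0, -37.25, -77.11]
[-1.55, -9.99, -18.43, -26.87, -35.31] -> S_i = -1.55 + -8.44*i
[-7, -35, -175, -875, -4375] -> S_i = -7*5^i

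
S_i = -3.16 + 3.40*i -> [-3.16, 0.24, 3.64, 7.04, 10.44]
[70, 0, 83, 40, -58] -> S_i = Random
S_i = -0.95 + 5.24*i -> [-0.95, 4.29, 9.53, 14.77, 20.01]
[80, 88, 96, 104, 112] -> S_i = 80 + 8*i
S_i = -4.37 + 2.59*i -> [-4.37, -1.78, 0.81, 3.4, 5.99]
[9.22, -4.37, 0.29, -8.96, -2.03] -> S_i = Random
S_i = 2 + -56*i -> [2, -54, -110, -166, -222]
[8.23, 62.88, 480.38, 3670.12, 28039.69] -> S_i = 8.23*7.64^i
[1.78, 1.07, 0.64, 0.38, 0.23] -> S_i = 1.78*0.60^i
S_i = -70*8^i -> [-70, -560, -4480, -35840, -286720]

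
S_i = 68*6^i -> [68, 408, 2448, 14688, 88128]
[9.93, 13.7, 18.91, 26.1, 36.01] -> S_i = 9.93*1.38^i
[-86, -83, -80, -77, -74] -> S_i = -86 + 3*i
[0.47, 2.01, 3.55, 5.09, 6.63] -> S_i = 0.47 + 1.54*i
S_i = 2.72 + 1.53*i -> [2.72, 4.25, 5.78, 7.31, 8.84]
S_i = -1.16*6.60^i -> [-1.16, -7.66, -50.53, -333.5, -2201.07]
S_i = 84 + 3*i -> [84, 87, 90, 93, 96]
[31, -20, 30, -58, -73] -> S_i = Random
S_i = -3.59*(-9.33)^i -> [-3.59, 33.49, -312.51, 2915.68, -27203.26]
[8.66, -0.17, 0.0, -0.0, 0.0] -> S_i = 8.66*(-0.02)^i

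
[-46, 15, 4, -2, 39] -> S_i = Random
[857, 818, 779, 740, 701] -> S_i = 857 + -39*i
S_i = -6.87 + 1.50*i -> [-6.87, -5.37, -3.87, -2.37, -0.87]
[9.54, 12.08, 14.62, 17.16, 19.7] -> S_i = 9.54 + 2.54*i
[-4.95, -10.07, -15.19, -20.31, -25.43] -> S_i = -4.95 + -5.12*i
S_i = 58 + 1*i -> [58, 59, 60, 61, 62]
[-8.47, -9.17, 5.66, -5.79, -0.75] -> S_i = Random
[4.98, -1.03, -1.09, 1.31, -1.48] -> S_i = Random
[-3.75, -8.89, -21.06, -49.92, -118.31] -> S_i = -3.75*2.37^i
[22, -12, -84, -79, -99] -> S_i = Random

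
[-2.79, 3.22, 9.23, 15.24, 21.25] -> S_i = -2.79 + 6.01*i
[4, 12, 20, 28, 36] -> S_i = 4 + 8*i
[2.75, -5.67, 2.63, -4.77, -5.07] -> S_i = Random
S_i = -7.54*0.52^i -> [-7.54, -3.92, -2.04, -1.06, -0.55]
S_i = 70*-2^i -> [70, -140, 280, -560, 1120]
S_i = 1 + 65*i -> [1, 66, 131, 196, 261]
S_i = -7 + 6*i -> [-7, -1, 5, 11, 17]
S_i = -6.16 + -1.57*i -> [-6.16, -7.73, -9.3, -10.87, -12.44]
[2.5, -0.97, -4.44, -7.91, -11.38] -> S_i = 2.50 + -3.47*i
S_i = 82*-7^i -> [82, -574, 4018, -28126, 196882]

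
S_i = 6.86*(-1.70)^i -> [6.86, -11.66, 19.83, -33.7, 57.3]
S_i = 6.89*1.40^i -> [6.89, 9.65, 13.5, 18.91, 26.47]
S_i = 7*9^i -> [7, 63, 567, 5103, 45927]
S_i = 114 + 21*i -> [114, 135, 156, 177, 198]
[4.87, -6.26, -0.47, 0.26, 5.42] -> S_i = Random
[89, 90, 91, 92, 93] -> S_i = 89 + 1*i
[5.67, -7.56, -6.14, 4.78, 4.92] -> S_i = Random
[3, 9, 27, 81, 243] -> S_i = 3*3^i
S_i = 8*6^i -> [8, 48, 288, 1728, 10368]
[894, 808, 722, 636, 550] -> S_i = 894 + -86*i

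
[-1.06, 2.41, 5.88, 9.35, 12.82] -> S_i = -1.06 + 3.47*i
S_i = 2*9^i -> [2, 18, 162, 1458, 13122]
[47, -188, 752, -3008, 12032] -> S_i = 47*-4^i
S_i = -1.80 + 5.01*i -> [-1.8, 3.21, 8.22, 13.23, 18.24]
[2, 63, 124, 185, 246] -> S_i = 2 + 61*i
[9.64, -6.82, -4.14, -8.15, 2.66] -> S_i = Random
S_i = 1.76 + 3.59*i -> [1.76, 5.35, 8.94, 12.53, 16.12]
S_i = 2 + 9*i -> [2, 11, 20, 29, 38]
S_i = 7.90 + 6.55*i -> [7.9, 14.45, 21.0, 27.55, 34.1]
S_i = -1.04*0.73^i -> [-1.04, -0.76, -0.55, -0.4, -0.3]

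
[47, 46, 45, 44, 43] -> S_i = 47 + -1*i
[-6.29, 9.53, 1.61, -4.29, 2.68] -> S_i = Random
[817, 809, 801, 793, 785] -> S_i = 817 + -8*i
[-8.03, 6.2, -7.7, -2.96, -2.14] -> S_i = Random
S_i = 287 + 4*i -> [287, 291, 295, 299, 303]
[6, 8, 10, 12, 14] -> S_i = 6 + 2*i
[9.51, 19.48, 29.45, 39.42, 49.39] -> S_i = 9.51 + 9.97*i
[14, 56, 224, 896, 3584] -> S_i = 14*4^i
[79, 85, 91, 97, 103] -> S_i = 79 + 6*i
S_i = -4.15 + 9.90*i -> [-4.15, 5.75, 15.65, 25.55, 35.45]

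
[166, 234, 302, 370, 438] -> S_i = 166 + 68*i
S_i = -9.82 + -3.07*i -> [-9.82, -12.89, -15.96, -19.03, -22.1]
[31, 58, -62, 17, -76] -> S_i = Random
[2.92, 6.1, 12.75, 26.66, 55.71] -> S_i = 2.92*2.09^i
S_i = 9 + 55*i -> [9, 64, 119, 174, 229]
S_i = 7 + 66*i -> [7, 73, 139, 205, 271]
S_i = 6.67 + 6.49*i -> [6.67, 13.16, 19.65, 26.14, 32.63]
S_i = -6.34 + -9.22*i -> [-6.34, -15.56, -24.78, -34.0, -43.22]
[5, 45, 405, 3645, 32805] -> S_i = 5*9^i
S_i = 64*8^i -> [64, 512, 4096, 32768, 262144]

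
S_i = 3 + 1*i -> [3, 4, 5, 6, 7]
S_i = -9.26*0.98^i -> [-9.26, -9.07, -8.89, -8.72, -8.54]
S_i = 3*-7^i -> [3, -21, 147, -1029, 7203]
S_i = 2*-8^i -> [2, -16, 128, -1024, 8192]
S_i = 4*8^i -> [4, 32, 256, 2048, 16384]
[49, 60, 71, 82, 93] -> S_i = 49 + 11*i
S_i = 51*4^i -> [51, 204, 816, 3264, 13056]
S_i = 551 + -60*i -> [551, 491, 431, 371, 311]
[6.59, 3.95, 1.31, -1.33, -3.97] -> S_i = 6.59 + -2.64*i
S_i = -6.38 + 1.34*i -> [-6.38, -5.04, -3.7, -2.36, -1.02]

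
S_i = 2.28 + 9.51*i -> [2.28, 11.79, 21.3, 30.81, 40.32]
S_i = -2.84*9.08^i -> [-2.84, -25.79, -234.15, -2126.06, -19304.64]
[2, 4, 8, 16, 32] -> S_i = 2*2^i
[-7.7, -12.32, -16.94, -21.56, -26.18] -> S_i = -7.70 + -4.62*i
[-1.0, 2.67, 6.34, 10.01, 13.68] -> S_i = -1.00 + 3.67*i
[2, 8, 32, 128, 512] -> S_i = 2*4^i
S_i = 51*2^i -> [51, 102, 204, 408, 816]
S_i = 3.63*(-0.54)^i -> [3.63, -1.96, 1.06, -0.57, 0.31]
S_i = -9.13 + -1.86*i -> [-9.13, -10.99, -12.85, -14.71, -16.57]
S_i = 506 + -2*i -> [506, 504, 502, 500, 498]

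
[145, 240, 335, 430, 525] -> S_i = 145 + 95*i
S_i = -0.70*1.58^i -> [-0.7, -1.11, -1.75, -2.76, -4.36]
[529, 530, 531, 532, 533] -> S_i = 529 + 1*i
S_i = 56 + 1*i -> [56, 57, 58, 59, 60]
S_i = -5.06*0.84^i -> [-5.06, -4.25, -3.57, -3.0, -2.52]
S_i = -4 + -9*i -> [-4, -13, -22, -31, -40]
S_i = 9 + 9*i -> [9, 18, 27, 36, 45]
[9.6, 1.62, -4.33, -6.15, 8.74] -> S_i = Random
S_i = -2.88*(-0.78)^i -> [-2.88, 2.25, -1.75, 1.37, -1.07]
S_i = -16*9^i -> [-16, -144, -1296, -11664, -104976]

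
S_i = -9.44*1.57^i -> [-9.44, -14.82, -23.27, -36.53, -57.35]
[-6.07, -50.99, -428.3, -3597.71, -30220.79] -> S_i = -6.07*8.40^i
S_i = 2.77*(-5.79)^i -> [2.77, -16.04, 92.86, -537.67, 3113.11]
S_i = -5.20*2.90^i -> [-5.2, -15.08, -43.73, -126.82, -367.79]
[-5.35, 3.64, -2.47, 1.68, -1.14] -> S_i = -5.35*(-0.68)^i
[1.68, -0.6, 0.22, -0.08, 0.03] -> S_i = 1.68*(-0.36)^i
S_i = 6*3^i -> [6, 18, 54, 162, 486]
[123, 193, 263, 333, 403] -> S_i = 123 + 70*i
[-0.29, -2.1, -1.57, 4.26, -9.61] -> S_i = Random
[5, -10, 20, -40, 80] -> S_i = 5*-2^i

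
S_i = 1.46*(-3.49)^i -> [1.46, -5.1, 17.78, -62.06, 216.6]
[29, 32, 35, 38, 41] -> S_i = 29 + 3*i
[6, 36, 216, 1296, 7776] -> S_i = 6*6^i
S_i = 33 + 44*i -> [33, 77, 121, 165, 209]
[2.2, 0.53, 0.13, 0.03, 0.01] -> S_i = 2.20*0.24^i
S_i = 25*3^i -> [25, 75, 225, 675, 2025]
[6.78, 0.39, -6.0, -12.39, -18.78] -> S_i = 6.78 + -6.39*i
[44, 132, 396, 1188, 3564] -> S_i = 44*3^i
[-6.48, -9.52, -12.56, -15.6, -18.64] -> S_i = -6.48 + -3.04*i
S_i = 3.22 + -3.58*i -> [3.22, -0.36, -3.94, -7.52, -11.1]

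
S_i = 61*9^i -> [61, 549, 4941, 44469, 400221]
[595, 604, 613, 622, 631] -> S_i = 595 + 9*i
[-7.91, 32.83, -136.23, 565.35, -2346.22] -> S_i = -7.91*(-4.15)^i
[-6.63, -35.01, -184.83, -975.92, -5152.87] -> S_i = -6.63*5.28^i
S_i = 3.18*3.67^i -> [3.18, 11.67, 42.83, 157.19, 576.89]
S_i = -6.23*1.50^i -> [-6.23, -9.35, -14.02, -21.03, -31.54]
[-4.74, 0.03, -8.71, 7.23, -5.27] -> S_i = Random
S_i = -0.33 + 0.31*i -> [-0.33, -0.02, 0.29, 0.6, 0.91]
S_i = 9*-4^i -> [9, -36, 144, -576, 2304]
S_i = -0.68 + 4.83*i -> [-0.68, 4.15, 8.98, 13.81, 18.64]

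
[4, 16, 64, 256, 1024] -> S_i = 4*4^i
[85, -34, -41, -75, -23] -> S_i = Random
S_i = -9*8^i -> [-9, -72, -576, -4608, -36864]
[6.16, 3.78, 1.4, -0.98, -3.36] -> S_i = 6.16 + -2.38*i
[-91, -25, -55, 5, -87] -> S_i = Random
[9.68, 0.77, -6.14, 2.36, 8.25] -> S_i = Random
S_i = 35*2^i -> [35, 70, 140, 280, 560]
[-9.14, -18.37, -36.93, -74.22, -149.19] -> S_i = -9.14*2.01^i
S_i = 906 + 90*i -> [906, 996, 1086, 1176, 1266]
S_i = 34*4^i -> [34, 136, 544, 2176, 8704]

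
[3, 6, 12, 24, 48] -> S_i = 3*2^i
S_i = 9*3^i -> [9, 27, 81, 243, 729]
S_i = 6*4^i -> [6, 24, 96, 384, 1536]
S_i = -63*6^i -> [-63, -378, -2268, -13608, -81648]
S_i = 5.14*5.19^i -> [5.14, 26.68, 138.45, 718.56, 3729.34]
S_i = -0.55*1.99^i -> [-0.55, -1.09, -2.18, -4.33, -8.63]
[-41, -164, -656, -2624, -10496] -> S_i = -41*4^i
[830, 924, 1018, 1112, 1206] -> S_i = 830 + 94*i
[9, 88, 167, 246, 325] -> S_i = 9 + 79*i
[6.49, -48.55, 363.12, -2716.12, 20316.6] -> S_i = 6.49*(-7.48)^i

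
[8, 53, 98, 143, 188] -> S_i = 8 + 45*i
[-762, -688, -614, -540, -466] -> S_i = -762 + 74*i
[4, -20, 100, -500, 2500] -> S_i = 4*-5^i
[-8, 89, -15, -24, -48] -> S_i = Random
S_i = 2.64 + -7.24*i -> [2.64, -4.6, -11.84, -19.08, -26.32]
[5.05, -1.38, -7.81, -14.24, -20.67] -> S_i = 5.05 + -6.43*i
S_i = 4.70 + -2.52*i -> [4.7, 2.18, -0.34, -2.86, -5.38]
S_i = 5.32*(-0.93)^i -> [5.32, -4.95, 4.6, -4.28, 3.98]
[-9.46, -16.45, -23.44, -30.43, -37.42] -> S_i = -9.46 + -6.99*i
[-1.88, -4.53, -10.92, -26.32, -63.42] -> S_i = -1.88*2.41^i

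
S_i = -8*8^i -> [-8, -64, -512, -4096, -32768]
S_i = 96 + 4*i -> [96, 100, 104, 108, 112]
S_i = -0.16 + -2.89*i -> [-0.16, -3.05, -5.94, -8.83, -11.72]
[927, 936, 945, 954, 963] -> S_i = 927 + 9*i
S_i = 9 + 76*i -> [9, 85, 161, 237, 313]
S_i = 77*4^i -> [77, 308, 1232, 4928, 19712]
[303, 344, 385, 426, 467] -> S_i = 303 + 41*i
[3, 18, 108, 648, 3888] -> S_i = 3*6^i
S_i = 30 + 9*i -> [30, 39, 48, 57, 66]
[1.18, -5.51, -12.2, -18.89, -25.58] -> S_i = 1.18 + -6.69*i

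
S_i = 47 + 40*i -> [47, 87, 127, 167, 207]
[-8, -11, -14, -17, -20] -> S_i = -8 + -3*i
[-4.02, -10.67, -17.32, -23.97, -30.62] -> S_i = -4.02 + -6.65*i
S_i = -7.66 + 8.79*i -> [-7.66, 1.13, 9.92, 18.71, 27.5]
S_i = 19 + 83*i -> [19, 102, 185, 268, 351]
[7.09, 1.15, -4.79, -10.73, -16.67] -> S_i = 7.09 + -5.94*i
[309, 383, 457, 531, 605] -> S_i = 309 + 74*i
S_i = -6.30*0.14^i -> [-6.3, -0.88, -0.12, -0.02, -0.0]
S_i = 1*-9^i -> [1, -9, 81, -729, 6561]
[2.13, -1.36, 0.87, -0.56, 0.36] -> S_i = 2.13*(-0.64)^i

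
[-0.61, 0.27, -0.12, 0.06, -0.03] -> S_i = -0.61*(-0.45)^i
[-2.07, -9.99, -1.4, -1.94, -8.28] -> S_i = Random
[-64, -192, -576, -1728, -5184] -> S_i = -64*3^i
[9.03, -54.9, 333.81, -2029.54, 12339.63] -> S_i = 9.03*(-6.08)^i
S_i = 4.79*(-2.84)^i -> [4.79, -13.6, 38.63, -109.72, 311.61]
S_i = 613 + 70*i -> [613, 683, 753, 823, 893]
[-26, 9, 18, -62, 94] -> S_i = Random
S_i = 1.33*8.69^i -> [1.33, 11.56, 100.44, 872.79, 7584.57]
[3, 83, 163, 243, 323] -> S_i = 3 + 80*i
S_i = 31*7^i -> [31, 217, 1519, 10633, 74431]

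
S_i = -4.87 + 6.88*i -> [-4.87, 2.01, 8.89, 15.77, 22.65]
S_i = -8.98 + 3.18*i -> [-8.98, -5.8, -2.62, 0.56, 3.74]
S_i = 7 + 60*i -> [7, 67, 127, 187, 247]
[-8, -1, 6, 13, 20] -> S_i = -8 + 7*i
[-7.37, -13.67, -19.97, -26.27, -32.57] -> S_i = -7.37 + -6.30*i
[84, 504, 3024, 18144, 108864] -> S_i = 84*6^i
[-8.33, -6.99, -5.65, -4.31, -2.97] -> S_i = -8.33 + 1.34*i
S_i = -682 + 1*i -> [-682, -681, -680, -679, -678]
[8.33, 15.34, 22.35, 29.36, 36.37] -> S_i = 8.33 + 7.01*i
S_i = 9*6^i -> [9, 54, 324, 1944, 11664]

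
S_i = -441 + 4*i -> [-441, -437, -433, -429, -425]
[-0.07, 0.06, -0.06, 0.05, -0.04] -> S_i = -0.07*(-0.89)^i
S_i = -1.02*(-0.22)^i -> [-1.02, 0.22, -0.05, 0.01, -0.0]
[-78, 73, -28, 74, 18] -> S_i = Random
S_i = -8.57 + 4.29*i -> [-8.57, -4.28, 0.01, 4.3, 8.59]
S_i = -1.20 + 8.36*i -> [-1.2, 7.16, 15.52, 23.88, 32.24]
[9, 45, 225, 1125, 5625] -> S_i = 9*5^i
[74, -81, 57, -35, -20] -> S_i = Random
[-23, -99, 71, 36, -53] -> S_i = Random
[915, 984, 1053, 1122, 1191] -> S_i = 915 + 69*i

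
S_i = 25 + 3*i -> [25, 28, 31, 34, 37]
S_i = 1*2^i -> [1, 2, 4, 8, 16]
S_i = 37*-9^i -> [37, -333, 2997, -26973, 242757]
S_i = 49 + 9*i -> [49, 58, 67, 76, 85]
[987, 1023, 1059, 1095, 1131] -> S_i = 987 + 36*i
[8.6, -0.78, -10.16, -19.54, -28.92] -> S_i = 8.60 + -9.38*i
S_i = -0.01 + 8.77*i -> [-0.01, 8.76, 17.53, 26.3, 35.07]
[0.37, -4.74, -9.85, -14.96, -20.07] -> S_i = 0.37 + -5.11*i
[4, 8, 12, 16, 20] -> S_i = 4 + 4*i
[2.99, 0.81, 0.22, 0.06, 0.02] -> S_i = 2.99*0.27^i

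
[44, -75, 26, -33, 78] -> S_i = Random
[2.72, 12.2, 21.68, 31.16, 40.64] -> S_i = 2.72 + 9.48*i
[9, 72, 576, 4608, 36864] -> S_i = 9*8^i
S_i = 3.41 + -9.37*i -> [3.41, -5.96, -15.33, -24.7, -34.07]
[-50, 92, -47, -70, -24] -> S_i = Random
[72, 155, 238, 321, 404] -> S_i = 72 + 83*i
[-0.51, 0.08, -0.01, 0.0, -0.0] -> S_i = -0.51*(-0.16)^i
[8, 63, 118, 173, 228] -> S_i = 8 + 55*i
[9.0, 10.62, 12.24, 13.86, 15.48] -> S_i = 9.00 + 1.62*i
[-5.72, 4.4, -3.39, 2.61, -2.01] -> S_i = -5.72*(-0.77)^i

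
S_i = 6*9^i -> [6, 54, 486, 4374, 39366]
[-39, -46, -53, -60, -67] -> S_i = -39 + -7*i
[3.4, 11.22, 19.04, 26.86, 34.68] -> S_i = 3.40 + 7.82*i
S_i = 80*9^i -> [80, 720, 6480, 58320, 524880]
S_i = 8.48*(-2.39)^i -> [8.48, -20.27, 48.44, -115.77, 276.69]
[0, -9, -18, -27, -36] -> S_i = 0 + -9*i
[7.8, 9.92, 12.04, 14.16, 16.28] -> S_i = 7.80 + 2.12*i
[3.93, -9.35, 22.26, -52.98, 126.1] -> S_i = 3.93*(-2.38)^i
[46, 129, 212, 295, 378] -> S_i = 46 + 83*i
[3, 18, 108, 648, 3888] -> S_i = 3*6^i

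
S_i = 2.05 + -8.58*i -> [2.05, -6.53, -15.11, -23.69, -32.27]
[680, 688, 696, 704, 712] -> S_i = 680 + 8*i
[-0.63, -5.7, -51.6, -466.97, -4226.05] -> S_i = -0.63*9.05^i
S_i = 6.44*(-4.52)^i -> [6.44, -29.11, 131.57, -594.7, 2688.06]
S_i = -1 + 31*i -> [-1, 30, 61, 92, 123]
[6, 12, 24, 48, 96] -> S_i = 6*2^i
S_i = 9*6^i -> [9, 54, 324, 1944, 11664]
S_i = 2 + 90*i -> [2, 92, 182, 272, 362]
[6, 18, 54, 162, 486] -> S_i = 6*3^i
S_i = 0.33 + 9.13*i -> [0.33, 9.46, 18.59, 27.72, 36.85]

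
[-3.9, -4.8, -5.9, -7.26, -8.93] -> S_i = -3.90*1.23^i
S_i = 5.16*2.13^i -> [5.16, 10.99, 23.41, 49.86, 106.21]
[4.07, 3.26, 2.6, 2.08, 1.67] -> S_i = 4.07*0.80^i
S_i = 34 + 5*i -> [34, 39, 44, 49, 54]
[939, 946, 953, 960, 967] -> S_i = 939 + 7*i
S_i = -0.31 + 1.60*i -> [-0.31, 1.29, 2.89, 4.49, 6.09]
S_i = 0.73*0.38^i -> [0.73, 0.28, 0.11, 0.04, 0.02]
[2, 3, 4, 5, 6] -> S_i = 2 + 1*i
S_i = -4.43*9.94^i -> [-4.43, -44.03, -437.7, -4350.74, -43246.33]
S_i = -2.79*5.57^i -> [-2.79, -15.54, -86.56, -482.14, -2685.5]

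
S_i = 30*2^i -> [30, 60, 120, 240, 480]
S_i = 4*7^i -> [4, 28, 196, 1372, 9604]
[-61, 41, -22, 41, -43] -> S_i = Random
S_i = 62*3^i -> [62, 186, 558, 1674, 5022]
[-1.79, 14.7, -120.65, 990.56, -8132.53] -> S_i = -1.79*(-8.21)^i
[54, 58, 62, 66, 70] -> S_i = 54 + 4*i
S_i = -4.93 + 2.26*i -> [-4.93, -2.67, -0.41, 1.85, 4.11]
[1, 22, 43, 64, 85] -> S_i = 1 + 21*i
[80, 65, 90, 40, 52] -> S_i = Random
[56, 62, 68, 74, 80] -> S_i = 56 + 6*i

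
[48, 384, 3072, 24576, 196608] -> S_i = 48*8^i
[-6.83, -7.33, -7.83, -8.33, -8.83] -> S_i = -6.83 + -0.50*i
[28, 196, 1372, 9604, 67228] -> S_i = 28*7^i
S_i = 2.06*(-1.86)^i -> [2.06, -3.83, 7.13, -13.26, 24.66]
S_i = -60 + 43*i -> [-60, -17, 26, 69, 112]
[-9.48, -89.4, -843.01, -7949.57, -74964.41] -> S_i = -9.48*9.43^i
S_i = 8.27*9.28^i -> [8.27, 76.75, 712.2, 6609.21, 61333.45]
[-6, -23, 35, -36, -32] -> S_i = Random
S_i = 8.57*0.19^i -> [8.57, 1.63, 0.31, 0.06, 0.01]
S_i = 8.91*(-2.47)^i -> [8.91, -22.01, 54.36, -134.27, 331.64]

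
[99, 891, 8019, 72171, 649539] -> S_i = 99*9^i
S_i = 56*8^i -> [56, 448, 3584, 28672, 229376]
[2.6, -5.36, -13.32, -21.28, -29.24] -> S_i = 2.60 + -7.96*i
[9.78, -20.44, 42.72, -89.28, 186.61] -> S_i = 9.78*(-2.09)^i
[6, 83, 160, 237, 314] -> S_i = 6 + 77*i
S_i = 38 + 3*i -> [38, 41, 44, 47, 50]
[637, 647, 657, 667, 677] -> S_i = 637 + 10*i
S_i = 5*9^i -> [5, 45, 405, 3645, 32805]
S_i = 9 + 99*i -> [9, 108, 207, 306, 405]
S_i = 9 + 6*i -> [9, 15, 21, 27, 33]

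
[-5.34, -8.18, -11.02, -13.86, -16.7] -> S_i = -5.34 + -2.84*i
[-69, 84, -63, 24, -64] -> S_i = Random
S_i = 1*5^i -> [1, 5, 25, 125, 625]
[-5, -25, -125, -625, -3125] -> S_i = -5*5^i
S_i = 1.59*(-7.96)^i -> [1.59, -12.66, 100.74, -801.93, 6383.36]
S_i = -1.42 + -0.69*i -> [-1.42, -2.11, -2.8, -3.49, -4.18]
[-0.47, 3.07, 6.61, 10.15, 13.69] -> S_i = -0.47 + 3.54*i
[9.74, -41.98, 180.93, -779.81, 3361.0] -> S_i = 9.74*(-4.31)^i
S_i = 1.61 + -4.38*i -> [1.61, -2.77, -7.15, -11.53, -15.91]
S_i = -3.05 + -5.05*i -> [-3.05, -8.1, -13.15, -18.2, -23.25]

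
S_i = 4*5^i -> [4, 20, 100, 500, 2500]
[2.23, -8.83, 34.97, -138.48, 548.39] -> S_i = 2.23*(-3.96)^i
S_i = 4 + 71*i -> [4, 75, 146, 217, 288]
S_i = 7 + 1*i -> [7, 8, 9, 10, 11]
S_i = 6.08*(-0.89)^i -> [6.08, -5.41, 4.82, -4.29, 3.81]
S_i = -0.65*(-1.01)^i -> [-0.65, 0.66, -0.66, 0.67, -0.68]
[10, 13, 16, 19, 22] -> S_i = 10 + 3*i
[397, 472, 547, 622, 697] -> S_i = 397 + 75*i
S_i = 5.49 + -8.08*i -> [5.49, -2.59, -10.67, -18.75, -26.83]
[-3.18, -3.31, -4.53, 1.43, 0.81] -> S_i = Random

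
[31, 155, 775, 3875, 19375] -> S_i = 31*5^i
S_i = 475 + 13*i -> [475, 488, 501, 514, 527]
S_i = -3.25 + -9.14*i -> [-3.25, -12.39, -21.53, -30.67, -39.81]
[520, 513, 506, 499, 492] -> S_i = 520 + -7*i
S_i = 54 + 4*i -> [54, 58, 62, 66, 70]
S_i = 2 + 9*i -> [2, 11, 20, 29, 38]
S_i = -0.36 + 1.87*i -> [-0.36, 1.51, 3.38, 5.25, 7.12]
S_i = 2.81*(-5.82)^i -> [2.81, -16.35, 95.18, -553.96, 3224.02]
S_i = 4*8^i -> [4, 32, 256, 2048, 16384]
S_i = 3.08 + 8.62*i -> [3.08, 11.7, 20.32, 28.94, 37.56]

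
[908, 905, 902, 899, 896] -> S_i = 908 + -3*i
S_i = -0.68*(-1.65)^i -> [-0.68, 1.12, -1.85, 3.05, -5.04]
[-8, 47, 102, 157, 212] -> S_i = -8 + 55*i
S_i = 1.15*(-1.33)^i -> [1.15, -1.53, 2.03, -2.71, 3.6]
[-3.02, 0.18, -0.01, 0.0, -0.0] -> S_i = -3.02*(-0.06)^i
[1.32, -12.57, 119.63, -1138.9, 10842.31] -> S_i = 1.32*(-9.52)^i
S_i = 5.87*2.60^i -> [5.87, 15.26, 39.68, 103.17, 268.24]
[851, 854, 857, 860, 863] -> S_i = 851 + 3*i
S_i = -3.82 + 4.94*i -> [-3.82, 1.12, 6.06, 11.0, 15.94]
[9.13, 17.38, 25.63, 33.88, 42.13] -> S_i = 9.13 + 8.25*i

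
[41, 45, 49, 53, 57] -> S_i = 41 + 4*i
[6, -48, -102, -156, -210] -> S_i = 6 + -54*i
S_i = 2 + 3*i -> [2, 5, 8, 11, 14]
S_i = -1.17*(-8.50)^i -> [-1.17, 9.94, -84.53, 718.53, -6107.47]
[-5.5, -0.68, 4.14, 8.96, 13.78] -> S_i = -5.50 + 4.82*i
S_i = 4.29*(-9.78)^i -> [4.29, -41.96, 410.33, -4013.04, 39247.56]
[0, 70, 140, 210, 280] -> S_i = 0 + 70*i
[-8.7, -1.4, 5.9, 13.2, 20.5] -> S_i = -8.70 + 7.30*i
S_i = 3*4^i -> [3, 12, 48, 192, 768]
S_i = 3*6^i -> [3, 18, 108, 648, 3888]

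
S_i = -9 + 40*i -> [-9, 31, 71, 111, 151]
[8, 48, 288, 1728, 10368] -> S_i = 8*6^i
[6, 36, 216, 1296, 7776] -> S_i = 6*6^i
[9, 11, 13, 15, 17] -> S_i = 9 + 2*i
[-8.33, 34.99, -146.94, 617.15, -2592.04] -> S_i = -8.33*(-4.20)^i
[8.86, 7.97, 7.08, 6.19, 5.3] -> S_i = 8.86 + -0.89*i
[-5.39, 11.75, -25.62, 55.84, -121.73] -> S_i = -5.39*(-2.18)^i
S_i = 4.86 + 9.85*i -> [4.86, 14.71, 24.56, 34.41, 44.26]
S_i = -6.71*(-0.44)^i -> [-6.71, 2.95, -1.3, 0.57, -0.25]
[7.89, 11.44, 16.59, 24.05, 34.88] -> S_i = 7.89*1.45^i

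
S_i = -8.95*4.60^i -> [-8.95, -41.17, -189.38, -871.16, -4007.32]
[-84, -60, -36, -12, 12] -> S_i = -84 + 24*i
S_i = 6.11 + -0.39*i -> [6.11, 5.72, 5.33, 4.94, 4.55]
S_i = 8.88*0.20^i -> [8.88, 1.78, 0.36, 0.07, 0.01]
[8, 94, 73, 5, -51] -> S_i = Random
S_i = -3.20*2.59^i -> [-3.2, -8.29, -21.47, -55.6, -144.0]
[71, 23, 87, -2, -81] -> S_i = Random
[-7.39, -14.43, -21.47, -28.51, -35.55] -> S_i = -7.39 + -7.04*i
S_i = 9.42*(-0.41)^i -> [9.42, -3.86, 1.58, -0.65, 0.27]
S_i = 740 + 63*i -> [740, 803, 866, 929, 992]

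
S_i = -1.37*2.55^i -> [-1.37, -3.49, -8.91, -22.72, -57.93]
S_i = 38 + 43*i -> [38, 81, 124, 167, 210]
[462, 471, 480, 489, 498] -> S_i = 462 + 9*i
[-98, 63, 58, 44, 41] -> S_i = Random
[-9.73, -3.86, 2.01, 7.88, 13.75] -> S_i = -9.73 + 5.87*i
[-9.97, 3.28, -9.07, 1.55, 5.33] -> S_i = Random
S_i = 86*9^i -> [86, 774, 6966, 62694, 564246]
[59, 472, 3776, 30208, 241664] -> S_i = 59*8^i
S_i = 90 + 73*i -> [90, 163, 236, 309, 382]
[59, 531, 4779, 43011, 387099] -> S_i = 59*9^i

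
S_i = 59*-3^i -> [59, -177, 531, -1593, 4779]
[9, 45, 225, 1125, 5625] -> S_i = 9*5^i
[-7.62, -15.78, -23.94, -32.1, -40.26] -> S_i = -7.62 + -8.16*i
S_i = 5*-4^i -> [5, -20, 80, -320, 1280]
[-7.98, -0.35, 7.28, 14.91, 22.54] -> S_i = -7.98 + 7.63*i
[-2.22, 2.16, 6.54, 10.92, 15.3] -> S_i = -2.22 + 4.38*i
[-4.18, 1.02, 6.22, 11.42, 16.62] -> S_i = -4.18 + 5.20*i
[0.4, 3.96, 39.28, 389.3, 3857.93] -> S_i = 0.40*9.91^i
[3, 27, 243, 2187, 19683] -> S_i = 3*9^i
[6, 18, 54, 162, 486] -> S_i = 6*3^i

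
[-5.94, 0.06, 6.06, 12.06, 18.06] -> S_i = -5.94 + 6.00*i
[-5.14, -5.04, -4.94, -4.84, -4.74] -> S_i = -5.14 + 0.10*i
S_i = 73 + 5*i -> [73, 78, 83, 88, 93]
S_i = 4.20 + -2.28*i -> [4.2, 1.92, -0.36, -2.64, -4.92]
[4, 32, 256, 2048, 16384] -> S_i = 4*8^i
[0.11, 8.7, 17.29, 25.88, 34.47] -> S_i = 0.11 + 8.59*i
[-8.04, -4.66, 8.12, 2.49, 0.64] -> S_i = Random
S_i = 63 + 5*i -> [63, 68, 73, 78, 83]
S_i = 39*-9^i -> [39, -351, 3159, -28431, 255879]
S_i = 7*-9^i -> [7, -63, 567, -5103, 45927]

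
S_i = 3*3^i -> [3, 9, 27, 81, 243]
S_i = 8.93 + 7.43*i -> [8.93, 16.36, 23.79, 31.22, 38.65]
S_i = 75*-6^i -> [75, -450, 2700, -16200, 97200]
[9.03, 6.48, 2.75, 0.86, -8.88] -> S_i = Random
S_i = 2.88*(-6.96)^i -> [2.88, -20.04, 139.51, -971.0, 6758.18]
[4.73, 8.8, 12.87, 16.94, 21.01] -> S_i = 4.73 + 4.07*i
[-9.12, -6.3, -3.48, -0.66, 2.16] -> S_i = -9.12 + 2.82*i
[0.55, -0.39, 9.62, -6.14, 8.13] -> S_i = Random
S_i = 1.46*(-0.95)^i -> [1.46, -1.39, 1.32, -1.25, 1.19]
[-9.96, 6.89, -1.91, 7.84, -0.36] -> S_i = Random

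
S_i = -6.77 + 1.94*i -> [-6.77, -4.83, -2.89, -0.95, 0.99]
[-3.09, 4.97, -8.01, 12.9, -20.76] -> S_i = -3.09*(-1.61)^i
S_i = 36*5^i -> [36, 180, 900, 4500, 22500]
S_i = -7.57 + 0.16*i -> [-7.57, -7.41, -7.25, -7.09, -6.93]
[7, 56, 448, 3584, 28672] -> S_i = 7*8^i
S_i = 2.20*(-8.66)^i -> [2.2, -19.05, 164.99, -1428.82, 12373.55]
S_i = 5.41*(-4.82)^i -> [5.41, -26.08, 125.69, -605.81, 2920.02]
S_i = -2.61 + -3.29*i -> [-2.61, -5.9, -9.19, -12.48, -15.77]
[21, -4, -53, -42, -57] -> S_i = Random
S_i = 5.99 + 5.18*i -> [5.99, 11.17, 16.35, 21.53, 26.71]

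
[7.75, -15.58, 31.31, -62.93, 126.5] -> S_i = 7.75*(-2.01)^i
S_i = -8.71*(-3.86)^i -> [-8.71, 33.62, -129.78, 500.93, -1933.6]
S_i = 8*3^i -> [8, 24, 72, 216, 648]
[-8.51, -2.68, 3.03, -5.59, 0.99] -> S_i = Random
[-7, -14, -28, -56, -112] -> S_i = -7*2^i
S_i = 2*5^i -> [2, 10, 50, 250, 1250]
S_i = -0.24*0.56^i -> [-0.24, -0.13, -0.08, -0.04, -0.02]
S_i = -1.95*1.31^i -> [-1.95, -2.55, -3.35, -4.38, -5.74]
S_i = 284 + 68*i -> [284, 352, 420, 488, 556]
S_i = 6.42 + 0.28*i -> [6.42, 6.7, 6.98, 7.26, 7.54]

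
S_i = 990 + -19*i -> [990, 971, 952, 933, 914]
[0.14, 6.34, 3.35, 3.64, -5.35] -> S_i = Random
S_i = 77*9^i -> [77, 693, 6237, 56133, 505197]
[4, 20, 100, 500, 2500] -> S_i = 4*5^i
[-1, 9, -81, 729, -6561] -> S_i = -1*-9^i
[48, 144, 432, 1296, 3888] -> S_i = 48*3^i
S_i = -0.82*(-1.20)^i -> [-0.82, 0.98, -1.18, 1.42, -1.7]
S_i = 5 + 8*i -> [5, 13, 21, 29, 37]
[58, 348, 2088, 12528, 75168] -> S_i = 58*6^i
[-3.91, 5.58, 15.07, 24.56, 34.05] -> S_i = -3.91 + 9.49*i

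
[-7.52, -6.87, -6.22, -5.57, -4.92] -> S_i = -7.52 + 0.65*i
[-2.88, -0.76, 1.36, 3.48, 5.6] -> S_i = -2.88 + 2.12*i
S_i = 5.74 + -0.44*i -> [5.74, 5.3, 4.86, 4.42, 3.98]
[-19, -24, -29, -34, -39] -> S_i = -19 + -5*i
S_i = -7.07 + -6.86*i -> [-7.07, -13.93, -20.79, -27.65, -34.51]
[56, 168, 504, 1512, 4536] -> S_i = 56*3^i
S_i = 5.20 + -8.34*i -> [5.2, -3.14, -11.48, -19.82, -28.16]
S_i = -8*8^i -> [-8, -64, -512, -4096, -32768]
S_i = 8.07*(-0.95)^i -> [8.07, -7.67, 7.28, -6.92, 6.57]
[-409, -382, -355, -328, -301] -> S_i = -409 + 27*i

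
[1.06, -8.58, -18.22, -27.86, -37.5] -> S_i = 1.06 + -9.64*i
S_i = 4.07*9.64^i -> [4.07, 39.23, 378.22, 3646.07, 35148.16]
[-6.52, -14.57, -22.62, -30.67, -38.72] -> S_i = -6.52 + -8.05*i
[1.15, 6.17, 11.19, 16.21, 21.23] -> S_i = 1.15 + 5.02*i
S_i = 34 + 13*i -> [34, 47, 60, 73, 86]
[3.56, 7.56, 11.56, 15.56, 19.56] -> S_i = 3.56 + 4.00*i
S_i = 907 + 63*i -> [907, 970, 1033, 1096, 1159]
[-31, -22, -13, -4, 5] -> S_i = -31 + 9*i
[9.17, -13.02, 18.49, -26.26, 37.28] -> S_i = 9.17*(-1.42)^i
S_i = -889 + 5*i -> [-889, -884, -879, -874, -869]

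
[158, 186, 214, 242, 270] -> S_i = 158 + 28*i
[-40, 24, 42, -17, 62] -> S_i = Random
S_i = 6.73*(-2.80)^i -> [6.73, -18.84, 52.76, -147.74, 413.66]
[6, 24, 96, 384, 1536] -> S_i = 6*4^i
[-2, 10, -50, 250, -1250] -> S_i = -2*-5^i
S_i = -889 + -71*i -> [-889, -960, -1031, -1102, -1173]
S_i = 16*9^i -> [16, 144, 1296, 11664, 104976]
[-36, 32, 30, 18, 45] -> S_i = Random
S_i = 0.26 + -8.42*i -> [0.26, -8.16, -16.58, -25.0, -33.42]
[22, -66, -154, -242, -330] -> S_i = 22 + -88*i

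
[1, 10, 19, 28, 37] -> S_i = 1 + 9*i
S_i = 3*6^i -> [3, 18, 108, 648, 3888]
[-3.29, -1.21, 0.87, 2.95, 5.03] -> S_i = -3.29 + 2.08*i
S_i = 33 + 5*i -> [33, 38, 43, 48, 53]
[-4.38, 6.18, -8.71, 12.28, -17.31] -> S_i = -4.38*(-1.41)^i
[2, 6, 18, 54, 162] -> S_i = 2*3^i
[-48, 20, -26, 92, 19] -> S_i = Random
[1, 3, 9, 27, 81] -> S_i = 1*3^i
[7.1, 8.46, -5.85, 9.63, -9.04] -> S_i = Random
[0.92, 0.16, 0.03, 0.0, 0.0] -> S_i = 0.92*0.17^i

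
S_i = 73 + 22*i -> [73, 95, 117, 139, 161]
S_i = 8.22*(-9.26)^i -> [8.22, -76.12, 704.85, -6526.87, 60438.79]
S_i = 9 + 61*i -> [9, 70, 131, 192, 253]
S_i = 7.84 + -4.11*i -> [7.84, 3.73, -0.38, -4.49, -8.6]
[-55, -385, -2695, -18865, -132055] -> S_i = -55*7^i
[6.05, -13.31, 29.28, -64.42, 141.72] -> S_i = 6.05*(-2.20)^i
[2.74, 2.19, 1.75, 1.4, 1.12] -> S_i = 2.74*0.80^i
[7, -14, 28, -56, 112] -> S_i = 7*-2^i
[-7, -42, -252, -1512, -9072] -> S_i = -7*6^i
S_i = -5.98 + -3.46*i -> [-5.98, -9.44, -12.9, -16.36, -19.82]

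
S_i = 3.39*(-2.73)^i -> [3.39, -9.25, 25.27, -68.97, 188.3]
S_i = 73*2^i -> [73, 146, 292, 584, 1168]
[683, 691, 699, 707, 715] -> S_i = 683 + 8*i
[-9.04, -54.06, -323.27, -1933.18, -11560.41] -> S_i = -9.04*5.98^i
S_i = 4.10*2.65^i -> [4.1, 10.86, 28.79, 76.3, 202.19]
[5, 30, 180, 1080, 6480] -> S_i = 5*6^i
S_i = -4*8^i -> [-4, -32, -256, -2048, -16384]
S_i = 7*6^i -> [7, 42, 252, 1512, 9072]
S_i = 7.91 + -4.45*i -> [7.91, 3.46, -0.99, -5.44, -9.89]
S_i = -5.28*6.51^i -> [-5.28, -34.37, -223.77, -1456.72, -9483.26]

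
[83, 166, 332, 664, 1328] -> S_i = 83*2^i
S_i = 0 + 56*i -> [0, 56, 112, 168, 224]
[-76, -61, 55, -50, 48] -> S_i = Random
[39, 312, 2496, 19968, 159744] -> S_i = 39*8^i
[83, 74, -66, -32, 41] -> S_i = Random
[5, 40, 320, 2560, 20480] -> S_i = 5*8^i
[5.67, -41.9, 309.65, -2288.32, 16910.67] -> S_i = 5.67*(-7.39)^i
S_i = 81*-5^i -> [81, -405, 2025, -10125, 50625]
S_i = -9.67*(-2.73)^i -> [-9.67, 26.4, -72.07, 196.75, -537.13]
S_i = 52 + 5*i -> [52, 57, 62, 67, 72]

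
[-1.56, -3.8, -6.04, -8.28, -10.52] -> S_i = -1.56 + -2.24*i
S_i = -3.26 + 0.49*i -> [-3.26, -2.77, -2.28, -1.79, -1.3]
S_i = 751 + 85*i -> [751, 836, 921, 1006, 1091]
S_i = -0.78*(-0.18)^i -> [-0.78, 0.14, -0.03, 0.0, -0.0]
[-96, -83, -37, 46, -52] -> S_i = Random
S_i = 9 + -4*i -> [9, 5, 1, -3, -7]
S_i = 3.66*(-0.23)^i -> [3.66, -0.84, 0.19, -0.04, 0.01]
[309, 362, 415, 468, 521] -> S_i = 309 + 53*i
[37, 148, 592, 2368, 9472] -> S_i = 37*4^i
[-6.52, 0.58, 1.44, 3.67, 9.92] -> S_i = Random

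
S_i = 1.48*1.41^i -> [1.48, 2.09, 2.94, 4.15, 5.85]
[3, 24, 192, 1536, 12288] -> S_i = 3*8^i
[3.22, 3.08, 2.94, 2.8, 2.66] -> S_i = 3.22 + -0.14*i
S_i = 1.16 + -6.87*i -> [1.16, -5.71, -12.58, -19.45, -26.32]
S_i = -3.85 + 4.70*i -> [-3.85, 0.85, 5.55, 10.25, 14.95]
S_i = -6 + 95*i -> [-6, 89, 184, 279, 374]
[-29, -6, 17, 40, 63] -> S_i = -29 + 23*i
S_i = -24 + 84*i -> [-24, 60, 144, 228, 312]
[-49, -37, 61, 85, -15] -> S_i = Random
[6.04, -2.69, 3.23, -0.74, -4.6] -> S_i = Random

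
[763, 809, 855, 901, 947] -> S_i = 763 + 46*i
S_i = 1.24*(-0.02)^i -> [1.24, -0.02, 0.0, -0.0, 0.0]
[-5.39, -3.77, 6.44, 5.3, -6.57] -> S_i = Random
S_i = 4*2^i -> [4, 8, 16, 32, 64]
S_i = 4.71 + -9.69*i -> [4.71, -4.98, -14.67, -24.36, -34.05]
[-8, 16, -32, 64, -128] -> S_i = -8*-2^i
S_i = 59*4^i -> [59, 236, 944, 3776, 15104]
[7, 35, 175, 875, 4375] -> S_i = 7*5^i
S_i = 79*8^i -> [79, 632, 5056, 40448, 323584]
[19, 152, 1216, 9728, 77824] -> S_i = 19*8^i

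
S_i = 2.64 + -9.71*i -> [2.64, -7.07, -16.78, -26.49, -36.2]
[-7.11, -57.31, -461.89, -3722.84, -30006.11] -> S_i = -7.11*8.06^i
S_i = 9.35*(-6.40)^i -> [9.35, -59.84, 382.98, -2451.05, 15686.7]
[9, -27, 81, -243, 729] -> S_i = 9*-3^i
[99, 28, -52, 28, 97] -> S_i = Random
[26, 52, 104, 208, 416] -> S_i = 26*2^i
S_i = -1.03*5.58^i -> [-1.03, -5.75, -32.07, -178.95, -998.56]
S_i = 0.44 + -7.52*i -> [0.44, -7.08, -14.6, -22.12, -29.64]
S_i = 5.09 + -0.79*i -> [5.09, 4.3, 3.51, 2.72, 1.93]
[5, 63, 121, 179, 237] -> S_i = 5 + 58*i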